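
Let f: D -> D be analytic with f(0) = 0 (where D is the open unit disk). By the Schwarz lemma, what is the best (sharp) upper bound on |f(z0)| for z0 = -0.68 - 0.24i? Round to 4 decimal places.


Step 1: Schwarz lemma: if f: D -> D is analytic with f(0) = 0, then |f(z)| <= |z| for all z in D, and this is sharp (f(z) = z).
Step 2: |z0|^2 = (-0.68)^2 + (-0.24)^2 = 0.52
Step 3: |z0| = sqrt(0.52) = 0.72111
Step 4: Best bound = |z0| = 0.7211

0.7211


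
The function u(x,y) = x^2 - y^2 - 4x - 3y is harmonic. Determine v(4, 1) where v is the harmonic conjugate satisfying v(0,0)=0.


Step 1: v_x = -u_y = 2y + 3
Step 2: v_y = u_x = 2x - 4
Step 3: v = 2xy + 3x - 4y + C
Step 4: v(0,0) = 0 => C = 0
Step 5: v(4, 1) = 16

16


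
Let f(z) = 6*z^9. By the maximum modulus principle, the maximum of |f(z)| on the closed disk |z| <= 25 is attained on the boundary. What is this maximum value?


Step 1: On |z| = 25, |f(z)| = 6 * |z|^9 = 6 * 25^9
Step 2: By maximum modulus principle, maximum is on boundary.
Step 3: Maximum = 6 * 3814697265625 = 22888183593750

22888183593750


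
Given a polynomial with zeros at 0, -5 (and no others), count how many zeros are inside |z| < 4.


Step 1: Check each root:
  z = 0: |0| = 0 < 4
  z = -5: |-5| = 5 >= 4
Step 2: Count = 1

1


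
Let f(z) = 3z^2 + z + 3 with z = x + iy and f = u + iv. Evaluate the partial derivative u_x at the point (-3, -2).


Step 1: f(z) = 3(x+iy)^2 + (x+iy) + 3
Step 2: u = 3(x^2 - y^2) + x + 3
Step 3: u_x = 6x + 1
Step 4: At (-3, -2): u_x = -18 + 1 = -17

-17


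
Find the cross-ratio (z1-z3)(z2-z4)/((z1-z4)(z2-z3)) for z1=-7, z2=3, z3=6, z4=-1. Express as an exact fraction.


Step 1: (z1-z3)(z2-z4) = (-13) * 4 = -52
Step 2: (z1-z4)(z2-z3) = (-6) * (-3) = 18
Step 3: Cross-ratio = -52/18 = -26/9

-26/9


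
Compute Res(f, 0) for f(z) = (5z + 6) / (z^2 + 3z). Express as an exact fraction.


Step 1: Q(z) = z^2 + 3z = (z)(z + 3)
Step 2: Q'(z) = 2z + 3
Step 3: Q'(0) = 3, P(0) = 6
Step 4: Res = P(0)/Q'(0) = 6/3 = 2

2


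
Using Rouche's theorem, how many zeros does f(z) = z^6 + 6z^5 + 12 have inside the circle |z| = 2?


Step 1: On |z| = 2 the three terms have sizes |z^6| = 2^6 = 64, |6z^5| = 6*2^5 = 192, |12| = 12
Step 2: The dominant term is g(z) = 6z^5; let h(z) = z^6 + 12 so f = g + h
Step 3: On |z| = 2: |g| = 192 and |h| <= 64 + 12 = 76
Step 4: Since 192 > 76, |h| < |g| on |z| = 2, so by Rouche f has the same number of zeros as g inside |z| < 2
Step 5: g(z) = 6z^5 has 5 zeros (at the origin, multiplicity 5) inside |z| < 2. Answer = 5

5


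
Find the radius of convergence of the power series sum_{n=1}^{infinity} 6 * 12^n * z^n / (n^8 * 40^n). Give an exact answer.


Step 1: General term a_n = 6 * 12^n / (n^8 * 40^n)
Step 2: By the root test, |a_n|^(1/n) = 6^(1/n) * 12 / (n^(8/n) * 40) -> 12/40 as n -> infinity (since 6^(1/n) -> 1 and n^(8/n) -> 1)
Step 3: R = 1/lim|a_n|^(1/n) = 40/12 = 10/3

10/3


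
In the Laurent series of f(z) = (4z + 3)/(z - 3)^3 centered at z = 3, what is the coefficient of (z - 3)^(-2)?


Step 1: Write the numerator in powers of (z - 3): 4z + 3 = 4(z - 3) + (4*3 + 3) = 4(z - 3) + 15
Step 2: Divide by (z - 3)^3: f(z) = 15(z - 3)^(-3) + 4(z - 3)^(-2)
Step 3: This finite sum is the Laurent series of f about z = 3.
Step 4: Coefficient of (z - 3)^(-2) = coefficient of (z - 3) in the re-centred numerator = 4

4


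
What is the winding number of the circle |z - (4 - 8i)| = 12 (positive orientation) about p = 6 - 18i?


Step 1: Center c = (4, -8), radius = 12
Step 2: |p - c|^2 = 2^2 + (-10)^2 = 104
Step 3: r^2 = 144
Step 4: |p-c| < r so winding number = 1

1


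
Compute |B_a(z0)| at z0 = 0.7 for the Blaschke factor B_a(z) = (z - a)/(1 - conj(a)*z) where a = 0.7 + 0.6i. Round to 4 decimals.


Step 1: Numerator z0 - a = 0.7 - (0.7 + 0.6i) = 0 - 0.6i
Step 2: Denominator 1 - conj(a)*z0 = 1 - (0.7 - 0.6i)*0.7 = 0.51 + 0.42i
Step 3: |z0 - a|^2 = 0^2 + (-0.6)^2 = 0.36; |1 - conj(a)*z0|^2 = 0.51^2 + 0.42^2 = 0.4365
Step 4: |B_a(0.7)| = sqrt(0.36 / 0.4365) = sqrt(0.824742)
Step 5: = 0.9082

0.9082


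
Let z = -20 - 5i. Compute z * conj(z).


Step 1: conj(z) = -20 + 5i
Step 2: z * conj(z) = (-20)^2 + (-5)^2
Step 3: = 400 + 25 = 425

425


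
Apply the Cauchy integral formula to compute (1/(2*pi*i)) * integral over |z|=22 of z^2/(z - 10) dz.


Step 1: f(z) = z^2, a = 10 is inside |z| = 22
Step 2: By Cauchy integral formula: (1/(2pi*i)) * integral = f(a)
Step 3: f(10) = 10^2 = 100

100


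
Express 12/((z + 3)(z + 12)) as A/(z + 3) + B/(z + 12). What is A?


Step 1: Multiply both sides by (z + 3) and set z = -3
Step 2: A = 12 / (-3 + 12)
Step 3: A = 12 / 9
Step 4: A = 4/3

4/3


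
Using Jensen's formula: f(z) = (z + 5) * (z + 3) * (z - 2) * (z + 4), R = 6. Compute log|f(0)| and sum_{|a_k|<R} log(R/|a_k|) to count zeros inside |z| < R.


Jensen's formula: (1/2pi)*integral log|f(Re^it)|dt = log|f(0)| + sum_{|a_k|<R} log(R/|a_k|)
Step 1: f(0) = 5 * 3 * (-2) * 4 = -120
Step 2: log|f(0)| = log|-5| + log|-3| + log|2| + log|-4| = 4.7875
Step 3: Zeros inside |z| < 6: -5, -3, 2, -4
Step 4: Jensen sum = log(6/5) + log(6/3) + log(6/2) + log(6/4) = 2.3795
Step 5: n(R) = number of terms in the Jensen sum = count of zeros inside |z| < 6 = 4

4


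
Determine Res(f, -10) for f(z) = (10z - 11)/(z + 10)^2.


Step 1: Pole of order 2 at z = -10
Step 2: Res = lim d/dz [(z + 10)^2 * f(z)] as z -> -10
Step 3: (z + 10)^2 * f(z) = 10z - 11
Step 4: d/dz[10z - 11] = 10

10


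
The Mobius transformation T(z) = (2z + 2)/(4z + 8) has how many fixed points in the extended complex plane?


Step 1: Fixed points satisfy T(z) = z
Step 2: 4z^2 + 6z - 2 = 0
Step 3: Discriminant = 6^2 - 4*4*(-2) = 68
Step 4: Number of fixed points = 2

2


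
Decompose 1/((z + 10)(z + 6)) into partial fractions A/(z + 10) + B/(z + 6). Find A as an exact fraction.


Step 1: Multiply both sides by (z + 10) and set z = -10
Step 2: A = 1 / (-10 + 6)
Step 3: A = 1 / (-4)
Step 4: A = -1/4

-1/4


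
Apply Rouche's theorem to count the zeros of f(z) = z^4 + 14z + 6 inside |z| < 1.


Step 1: On |z| = 1 the three terms have sizes |z^4| = 1^4 = 1, |14z| = 14*1 = 14, |6| = 6
Step 2: The dominant term is g(z) = 14z; let h(z) = z^4 + 6 so f = g + h
Step 3: On |z| = 1: |g| = 14 and |h| <= 1 + 6 = 7
Step 4: Since 14 > 7, |h| < |g| on |z| = 1, so by Rouche f has the same number of zeros as g inside |z| < 1
Step 5: g(z) = 14z has 1 zero (at the origin, multiplicity 1) inside |z| < 1. Answer = 1

1


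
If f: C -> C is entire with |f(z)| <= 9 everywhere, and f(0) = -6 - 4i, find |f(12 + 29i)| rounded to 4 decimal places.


Step 1: By Liouville's theorem, a bounded entire function is constant.
Step 2: f(z) = f(0) = -6 - 4i for all z.
Step 3: |f(w)| = |-6 - 4i| = sqrt(36 + 16)
Step 4: = 7.2111

7.2111


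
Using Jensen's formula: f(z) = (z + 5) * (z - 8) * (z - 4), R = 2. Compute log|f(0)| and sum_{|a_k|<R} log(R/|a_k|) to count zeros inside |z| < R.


Jensen's formula: (1/2pi)*integral log|f(Re^it)|dt = log|f(0)| + sum_{|a_k|<R} log(R/|a_k|)
Step 1: f(0) = 5 * (-8) * (-4) = 160
Step 2: log|f(0)| = log|-5| + log|8| + log|4| = 5.0752
Step 3: Zeros inside |z| < 2: none
Step 4: Jensen sum = (empty sum) = 0
Step 5: n(R) = number of terms in the Jensen sum = count of zeros inside |z| < 2 = 0

0


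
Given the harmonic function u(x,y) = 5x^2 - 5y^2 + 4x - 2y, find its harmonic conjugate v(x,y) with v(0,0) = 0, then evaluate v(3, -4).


Step 1: v_x = -u_y = 10y + 2
Step 2: v_y = u_x = 10x + 4
Step 3: v = 10xy + 2x + 4y + C
Step 4: v(0,0) = 0 => C = 0
Step 5: v(3, -4) = -130

-130


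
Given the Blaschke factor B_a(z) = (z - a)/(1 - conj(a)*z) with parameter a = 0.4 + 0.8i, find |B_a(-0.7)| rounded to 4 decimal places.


Step 1: Numerator z0 - a = -0.7 - (0.4 + 0.8i) = -1.1 - 0.8i
Step 2: Denominator 1 - conj(a)*z0 = 1 - (0.4 - 0.8i)*(-0.7) = 1.28 - 0.56i
Step 3: |z0 - a|^2 = (-1.1)^2 + (-0.8)^2 = 1.85; |1 - conj(a)*z0|^2 = 1.28^2 + (-0.56)^2 = 1.952
Step 4: |B_a(-0.7)| = sqrt(1.85 / 1.952) = sqrt(0.947746)
Step 5: = 0.9735

0.9735


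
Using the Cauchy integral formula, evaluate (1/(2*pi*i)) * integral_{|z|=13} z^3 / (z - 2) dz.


Step 1: f(z) = z^3, a = 2 is inside |z| = 13
Step 2: By Cauchy integral formula: (1/(2pi*i)) * integral = f(a)
Step 3: f(2) = 2^3 = 8

8


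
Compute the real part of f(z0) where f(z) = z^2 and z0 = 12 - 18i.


Step 1: z0 = 12 - 18i
Step 2: z0^2 = 12^2 - (-18)^2 - 432i
Step 3: real part = 144 - 324 = -180

-180


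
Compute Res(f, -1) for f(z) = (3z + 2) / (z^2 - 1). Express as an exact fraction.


Step 1: Q(z) = z^2 - 1 = (z + 1)(z - 1)
Step 2: Q'(z) = 2z
Step 3: Q'(-1) = -2, P(-1) = -1
Step 4: Res = P(-1)/Q'(-1) = -1/(-2) = 1/2

1/2


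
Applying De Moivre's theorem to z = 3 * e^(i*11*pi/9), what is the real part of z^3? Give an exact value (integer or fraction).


Step 1: By De Moivre's theorem, z^3 = 3^3 * e^(i*3*11*pi/9) = 27 * (cos(11*pi/3) + i*sin(11*pi/3))
Step 2: |z|^3 = 3^3 = 27
Step 3: Reduce the angle mod 2*pi: 11*pi/3 - 2*pi = 5*pi/3
Step 4: cos(5*pi/3) = 1/2
Step 5: Re(z^3) = 27 * 1/2 = 27/2

27/2


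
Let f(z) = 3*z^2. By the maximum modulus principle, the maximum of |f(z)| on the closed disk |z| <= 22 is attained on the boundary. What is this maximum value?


Step 1: On |z| = 22, |f(z)| = 3 * |z|^2 = 3 * 22^2
Step 2: By maximum modulus principle, maximum is on boundary.
Step 3: Maximum = 3 * 484 = 1452

1452


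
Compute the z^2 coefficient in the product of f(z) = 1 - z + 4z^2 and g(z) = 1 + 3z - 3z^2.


Step 1: z^2 term in f*g comes from: (1)*(-3z^2) + (-z)*(3z) + (4z^2)*(1)
Step 2: = -3 - 3 + 4
Step 3: = -2

-2


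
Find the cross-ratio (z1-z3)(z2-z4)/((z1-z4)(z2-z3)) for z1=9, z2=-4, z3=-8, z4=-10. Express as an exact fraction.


Step 1: (z1-z3)(z2-z4) = 17 * 6 = 102
Step 2: (z1-z4)(z2-z3) = 19 * 4 = 76
Step 3: Cross-ratio = 102/76 = 51/38

51/38


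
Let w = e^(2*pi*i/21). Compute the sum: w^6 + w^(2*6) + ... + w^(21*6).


Step 1: The sum sum_{j=1}^{n} w^(k*j) equals n if n | k, else 0.
Step 2: Here n = 21, k = 6
Step 3: Does n divide k? 21 | 6 -> False
Step 4: Sum = 0

0


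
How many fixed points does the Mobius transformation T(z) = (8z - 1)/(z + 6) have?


Step 1: Fixed points satisfy T(z) = z
Step 2: z^2 - 2z + 1 = 0
Step 3: Discriminant = (-2)^2 - 4*1*1 = 0
Step 4: Number of fixed points = 1

1


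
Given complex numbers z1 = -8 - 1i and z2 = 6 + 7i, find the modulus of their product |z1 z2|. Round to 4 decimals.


Step 1: |z1| = sqrt((-8)^2 + (-1)^2) = sqrt(65)
Step 2: |z2| = sqrt(6^2 + 7^2) = sqrt(85)
Step 3: |z1*z2| = |z1|*|z2| = sqrt(65) * sqrt(85) = sqrt(65 * 85) = sqrt(5525)
Step 4: = 74.3303

74.3303


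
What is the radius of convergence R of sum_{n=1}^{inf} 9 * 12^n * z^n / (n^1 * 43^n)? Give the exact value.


Step 1: General term a_n = 9 * 12^n / (n^1 * 43^n)
Step 2: By the root test, |a_n|^(1/n) = 9^(1/n) * 12 / (n^(1/n) * 43) -> 12/43 as n -> infinity (since 9^(1/n) -> 1 and n^(1/n) -> 1)
Step 3: R = 1/lim|a_n|^(1/n) = 43/12

43/12


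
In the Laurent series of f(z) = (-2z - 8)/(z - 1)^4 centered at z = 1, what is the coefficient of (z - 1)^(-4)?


Step 1: Write the numerator in powers of (z - 1): -2z - 8 = -2(z - 1) + (-2*1 - 8) = -2(z - 1) - 10
Step 2: Divide by (z - 1)^4: f(z) = -10(z - 1)^(-4) - 2(z - 1)^(-3)
Step 3: This finite sum is the Laurent series of f about z = 1.
Step 4: Coefficient of (z - 1)^(-4) = -2*1 - 8 = -10

-10


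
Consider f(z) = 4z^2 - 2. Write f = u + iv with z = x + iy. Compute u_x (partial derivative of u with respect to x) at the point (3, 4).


Step 1: f(z) = 4(x+iy)^2 - 2
Step 2: u = 4(x^2 - y^2) - 2
Step 3: u_x = 8x + 0
Step 4: At (3, 4): u_x = 24 + 0 = 24

24


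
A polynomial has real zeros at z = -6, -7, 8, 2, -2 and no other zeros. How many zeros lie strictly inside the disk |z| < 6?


Step 1: Check each root:
  z = -6: |-6| = 6 >= 6
  z = -7: |-7| = 7 >= 6
  z = 8: |8| = 8 >= 6
  z = 2: |2| = 2 < 6
  z = -2: |-2| = 2 < 6
Step 2: Count = 2

2


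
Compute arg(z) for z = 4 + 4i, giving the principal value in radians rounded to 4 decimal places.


Step 1: z = 4 + 4i
Step 2: arg(z) = atan2(4, 4)
Step 3: arg(z) = 0.7854

0.7854


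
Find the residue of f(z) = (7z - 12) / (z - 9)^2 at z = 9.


Step 1: Pole of order 2 at z = 9
Step 2: Res = lim d/dz [(z - 9)^2 * f(z)] as z -> 9
Step 3: (z - 9)^2 * f(z) = 7z - 12
Step 4: d/dz[7z - 12] = 7

7


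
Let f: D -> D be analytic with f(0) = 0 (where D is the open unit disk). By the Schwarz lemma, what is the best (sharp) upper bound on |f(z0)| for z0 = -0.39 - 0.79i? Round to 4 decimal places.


Step 1: Schwarz lemma: if f: D -> D is analytic with f(0) = 0, then |f(z)| <= |z| for all z in D, and this is sharp (f(z) = z).
Step 2: |z0|^2 = (-0.39)^2 + (-0.79)^2 = 0.7762
Step 3: |z0| = sqrt(0.7762) = 0.881022
Step 4: Best bound = |z0| = 0.881

0.881


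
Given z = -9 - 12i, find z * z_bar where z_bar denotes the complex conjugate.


Step 1: conj(z) = -9 + 12i
Step 2: z * conj(z) = (-9)^2 + (-12)^2
Step 3: = 81 + 144 = 225

225


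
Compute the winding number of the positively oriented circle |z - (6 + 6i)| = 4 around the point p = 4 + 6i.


Step 1: Center c = (6, 6), radius = 4
Step 2: |p - c|^2 = (-2)^2 + 0^2 = 4
Step 3: r^2 = 16
Step 4: |p-c| < r so winding number = 1

1


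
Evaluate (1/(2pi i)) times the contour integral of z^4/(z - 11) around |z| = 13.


Step 1: f(z) = z^4, a = 11 is inside |z| = 13
Step 2: By Cauchy integral formula: (1/(2pi*i)) * integral = f(a)
Step 3: f(11) = 11^4 = 14641

14641


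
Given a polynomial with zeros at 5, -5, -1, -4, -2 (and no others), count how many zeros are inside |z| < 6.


Step 1: Check each root:
  z = 5: |5| = 5 < 6
  z = -5: |-5| = 5 < 6
  z = -1: |-1| = 1 < 6
  z = -4: |-4| = 4 < 6
  z = -2: |-2| = 2 < 6
Step 2: Count = 5

5


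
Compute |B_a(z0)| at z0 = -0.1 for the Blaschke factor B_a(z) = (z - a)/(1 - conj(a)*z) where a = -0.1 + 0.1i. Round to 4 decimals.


Step 1: Numerator z0 - a = -0.1 - (-0.1 + 0.1i) = 0 - 0.1i
Step 2: Denominator 1 - conj(a)*z0 = 1 - (-0.1 - 0.1i)*(-0.1) = 0.99 - 0.01i
Step 3: |z0 - a|^2 = 0^2 + (-0.1)^2 = 0.01; |1 - conj(a)*z0|^2 = 0.99^2 + (-0.01)^2 = 0.9802
Step 4: |B_a(-0.1)| = sqrt(0.01 / 0.9802) = sqrt(0.010202)
Step 5: = 0.101

0.101


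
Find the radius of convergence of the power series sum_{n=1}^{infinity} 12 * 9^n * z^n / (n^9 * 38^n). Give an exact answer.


Step 1: General term a_n = 12 * 9^n / (n^9 * 38^n)
Step 2: By the root test, |a_n|^(1/n) = 12^(1/n) * 9 / (n^(9/n) * 38) -> 9/38 as n -> infinity (since 12^(1/n) -> 1 and n^(9/n) -> 1)
Step 3: R = 1/lim|a_n|^(1/n) = 38/9

38/9


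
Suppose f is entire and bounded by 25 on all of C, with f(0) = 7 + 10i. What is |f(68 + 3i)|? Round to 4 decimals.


Step 1: By Liouville's theorem, a bounded entire function is constant.
Step 2: f(z) = f(0) = 7 + 10i for all z.
Step 3: |f(w)| = |7 + 10i| = sqrt(49 + 100)
Step 4: = 12.2066

12.2066


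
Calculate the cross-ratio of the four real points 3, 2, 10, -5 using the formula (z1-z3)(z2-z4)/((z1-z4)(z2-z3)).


Step 1: (z1-z3)(z2-z4) = (-7) * 7 = -49
Step 2: (z1-z4)(z2-z3) = 8 * (-8) = -64
Step 3: Cross-ratio = 49/64 = 49/64

49/64


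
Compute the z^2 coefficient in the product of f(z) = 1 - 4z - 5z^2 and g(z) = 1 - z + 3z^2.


Step 1: z^2 term in f*g comes from: (1)*(3z^2) + (-4z)*(-z) + (-5z^2)*(1)
Step 2: = 3 + 4 - 5
Step 3: = 2

2


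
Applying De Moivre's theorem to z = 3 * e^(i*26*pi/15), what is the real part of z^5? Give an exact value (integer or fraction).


Step 1: By De Moivre's theorem, z^5 = 3^5 * e^(i*5*26*pi/15) = 243 * (cos(26*pi/3) + i*sin(26*pi/3))
Step 2: |z|^5 = 3^5 = 243
Step 3: Reduce the angle mod 2*pi: 26*pi/3 - 8*pi = 2*pi/3
Step 4: cos(2*pi/3) = -1/2
Step 5: Re(z^5) = 243 * (-1/2) = -243/2

-243/2


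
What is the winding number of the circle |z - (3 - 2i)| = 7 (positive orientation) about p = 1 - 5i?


Step 1: Center c = (3, -2), radius = 7
Step 2: |p - c|^2 = (-2)^2 + (-3)^2 = 13
Step 3: r^2 = 49
Step 4: |p-c| < r so winding number = 1

1


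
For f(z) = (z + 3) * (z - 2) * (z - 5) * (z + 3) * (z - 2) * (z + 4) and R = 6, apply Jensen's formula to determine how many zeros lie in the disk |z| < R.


Jensen's formula: (1/2pi)*integral log|f(Re^it)|dt = log|f(0)| + sum_{|a_k|<R} log(R/|a_k|)
Step 1: f(0) = 3 * (-2) * (-5) * 3 * (-2) * 4 = -720
Step 2: log|f(0)| = log|-3| + log|2| + log|5| + log|-3| + log|2| + log|-4| = 6.5793
Step 3: Zeros inside |z| < 6: -3, 2, 5, -3, 2, -4
Step 4: Jensen sum = log(6/3) + log(6/2) + log(6/5) + log(6/3) + log(6/2) + log(6/4) = 4.1713
Step 5: n(R) = number of terms in the Jensen sum = count of zeros inside |z| < 6 = 6

6


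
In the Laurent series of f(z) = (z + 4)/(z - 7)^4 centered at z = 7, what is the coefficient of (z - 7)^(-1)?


Step 1: Write the numerator in powers of (z - 7): z + 4 = (z - 7) + (1*7 + 4) = (z - 7) + 11
Step 2: Divide by (z - 7)^4: f(z) = 11(z - 7)^(-4) + (z - 7)^(-3)
Step 3: This finite sum is the Laurent series of f about z = 7.
Step 4: Only the powers -4 and -3 appear, so the coefficient of (z - 7)^(-1) = 0

0


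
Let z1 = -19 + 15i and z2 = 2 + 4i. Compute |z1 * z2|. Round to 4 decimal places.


Step 1: |z1| = sqrt((-19)^2 + 15^2) = sqrt(586)
Step 2: |z2| = sqrt(2^2 + 4^2) = sqrt(20)
Step 3: |z1*z2| = |z1|*|z2| = sqrt(586) * sqrt(20) = sqrt(586 * 20) = sqrt(11720)
Step 4: = 108.2589

108.2589


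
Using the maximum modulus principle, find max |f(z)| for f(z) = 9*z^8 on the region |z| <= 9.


Step 1: On |z| = 9, |f(z)| = 9 * |z|^8 = 9 * 9^8
Step 2: By maximum modulus principle, maximum is on boundary.
Step 3: Maximum = 9 * 43046721 = 387420489

387420489


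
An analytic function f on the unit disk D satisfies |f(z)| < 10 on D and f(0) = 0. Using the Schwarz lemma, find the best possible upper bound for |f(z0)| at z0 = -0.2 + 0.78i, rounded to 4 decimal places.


Step 1: g = f/10 maps D -> D with g(0) = 0, so by the Schwarz lemma |g(z)| <= |z|, i.e. |f(z)| <= 10|z|; this is sharp (f(z) = 10z).
Step 2: |z0|^2 = (-0.2)^2 + 0.78^2 = 0.6484
Step 3: |z0| = sqrt(0.6484) = 0.805233
Step 4: Best bound = 10 * |z0| = 10 * 0.805233 = 8.0523

8.0523


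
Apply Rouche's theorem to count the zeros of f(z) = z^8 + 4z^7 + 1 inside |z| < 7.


Step 1: On |z| = 7 the three terms have sizes |z^8| = 7^8 = 5764801, |4z^7| = 4*7^7 = 3294172, |1| = 1
Step 2: The dominant term is g(z) = z^8; let h(z) = 4z^7 + 1 so f = g + h
Step 3: On |z| = 7: |g| = 5764801 and |h| <= 3294172 + 1 = 3294173
Step 4: Since 5764801 > 3294173, |h| < |g| on |z| = 7, so by Rouche f has the same number of zeros as g inside |z| < 7
Step 5: g(z) = z^8 has 8 zeros (all at the origin) inside |z| < 7. Answer = 8

8


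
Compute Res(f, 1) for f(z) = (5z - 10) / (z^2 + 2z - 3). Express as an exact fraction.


Step 1: Q(z) = z^2 + 2z - 3 = (z - 1)(z + 3)
Step 2: Q'(z) = 2z + 2
Step 3: Q'(1) = 4, P(1) = -5
Step 4: Res = P(1)/Q'(1) = -5/4 = -5/4

-5/4


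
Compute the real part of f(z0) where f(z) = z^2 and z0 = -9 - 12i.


Step 1: z0 = -9 - 12i
Step 2: z0^2 = (-9)^2 - (-12)^2 + 216i
Step 3: real part = 81 - 144 = -63

-63


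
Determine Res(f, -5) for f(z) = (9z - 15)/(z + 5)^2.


Step 1: Pole of order 2 at z = -5
Step 2: Res = lim d/dz [(z + 5)^2 * f(z)] as z -> -5
Step 3: (z + 5)^2 * f(z) = 9z - 15
Step 4: d/dz[9z - 15] = 9

9


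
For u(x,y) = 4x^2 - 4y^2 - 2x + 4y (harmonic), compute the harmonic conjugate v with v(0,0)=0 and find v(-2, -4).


Step 1: v_x = -u_y = 8y - 4
Step 2: v_y = u_x = 8x - 2
Step 3: v = 8xy - 4x - 2y + C
Step 4: v(0,0) = 0 => C = 0
Step 5: v(-2, -4) = 80

80


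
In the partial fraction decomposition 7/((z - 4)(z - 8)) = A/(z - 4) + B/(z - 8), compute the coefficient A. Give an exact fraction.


Step 1: Multiply both sides by (z - 4) and set z = 4
Step 2: A = 7 / (4 - 8)
Step 3: A = 7 / (-4)
Step 4: A = -7/4

-7/4


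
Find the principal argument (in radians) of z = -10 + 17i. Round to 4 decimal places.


Step 1: z = -10 + 17i
Step 2: arg(z) = atan2(17, -10)
Step 3: arg(z) = 2.1025

2.1025


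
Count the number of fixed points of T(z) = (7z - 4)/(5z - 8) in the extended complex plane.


Step 1: Fixed points satisfy T(z) = z
Step 2: 5z^2 - 15z + 4 = 0
Step 3: Discriminant = (-15)^2 - 4*5*4 = 145
Step 4: Number of fixed points = 2

2


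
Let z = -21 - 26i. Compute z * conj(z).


Step 1: conj(z) = -21 + 26i
Step 2: z * conj(z) = (-21)^2 + (-26)^2
Step 3: = 441 + 676 = 1117

1117


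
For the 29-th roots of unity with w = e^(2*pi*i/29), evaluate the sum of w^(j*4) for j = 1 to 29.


Step 1: The sum sum_{j=1}^{n} w^(k*j) equals n if n | k, else 0.
Step 2: Here n = 29, k = 4
Step 3: Does n divide k? 29 | 4 -> False
Step 4: Sum = 0

0


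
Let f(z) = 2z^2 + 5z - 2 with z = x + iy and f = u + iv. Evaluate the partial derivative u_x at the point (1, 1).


Step 1: f(z) = 2(x+iy)^2 + 5(x+iy) - 2
Step 2: u = 2(x^2 - y^2) + 5x - 2
Step 3: u_x = 4x + 5
Step 4: At (1, 1): u_x = 4 + 5 = 9

9


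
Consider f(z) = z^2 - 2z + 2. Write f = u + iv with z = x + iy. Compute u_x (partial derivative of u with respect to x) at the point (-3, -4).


Step 1: f(z) = (x+iy)^2 - 2(x+iy) + 2
Step 2: u = (x^2 - y^2) - 2x + 2
Step 3: u_x = 2x - 2
Step 4: At (-3, -4): u_x = -6 - 2 = -8

-8


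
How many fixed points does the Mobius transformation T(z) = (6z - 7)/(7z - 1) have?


Step 1: Fixed points satisfy T(z) = z
Step 2: 7z^2 - 7z + 7 = 0
Step 3: Discriminant = (-7)^2 - 4*7*7 = -147
Step 4: Number of fixed points = 2

2


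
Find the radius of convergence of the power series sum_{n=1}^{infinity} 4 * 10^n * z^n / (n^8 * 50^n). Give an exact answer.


Step 1: General term a_n = 4 * 10^n / (n^8 * 50^n)
Step 2: By the root test, |a_n|^(1/n) = 4^(1/n) * 10 / (n^(8/n) * 50) -> 10/50 as n -> infinity (since 4^(1/n) -> 1 and n^(8/n) -> 1)
Step 3: R = 1/lim|a_n|^(1/n) = 50/10 = 5

5


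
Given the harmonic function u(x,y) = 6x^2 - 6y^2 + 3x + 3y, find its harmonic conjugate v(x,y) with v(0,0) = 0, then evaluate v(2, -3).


Step 1: v_x = -u_y = 12y - 3
Step 2: v_y = u_x = 12x + 3
Step 3: v = 12xy - 3x + 3y + C
Step 4: v(0,0) = 0 => C = 0
Step 5: v(2, -3) = -87

-87


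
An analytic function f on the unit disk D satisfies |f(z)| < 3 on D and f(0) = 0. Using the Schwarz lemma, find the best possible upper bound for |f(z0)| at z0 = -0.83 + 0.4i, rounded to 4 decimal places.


Step 1: g = f/3 maps D -> D with g(0) = 0, so by the Schwarz lemma |g(z)| <= |z|, i.e. |f(z)| <= 3|z|; this is sharp (f(z) = 3z).
Step 2: |z0|^2 = (-0.83)^2 + 0.4^2 = 0.8489
Step 3: |z0| = sqrt(0.8489) = 0.921358
Step 4: Best bound = 3 * |z0| = 3 * 0.921358 = 2.7641

2.7641


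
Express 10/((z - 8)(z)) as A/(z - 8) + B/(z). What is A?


Step 1: Multiply both sides by (z - 8) and set z = 8
Step 2: A = 10 / (8 - 0)
Step 3: A = 10 / 8
Step 4: A = 5/4

5/4


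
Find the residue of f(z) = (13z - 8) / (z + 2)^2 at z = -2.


Step 1: Pole of order 2 at z = -2
Step 2: Res = lim d/dz [(z + 2)^2 * f(z)] as z -> -2
Step 3: (z + 2)^2 * f(z) = 13z - 8
Step 4: d/dz[13z - 8] = 13

13


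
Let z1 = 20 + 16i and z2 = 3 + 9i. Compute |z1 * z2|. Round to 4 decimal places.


Step 1: |z1| = sqrt(20^2 + 16^2) = sqrt(656)
Step 2: |z2| = sqrt(3^2 + 9^2) = sqrt(90)
Step 3: |z1*z2| = |z1|*|z2| = sqrt(656) * sqrt(90) = sqrt(656 * 90) = sqrt(59040)
Step 4: = 242.9815

242.9815


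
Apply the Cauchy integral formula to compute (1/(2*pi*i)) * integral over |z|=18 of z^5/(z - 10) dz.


Step 1: f(z) = z^5, a = 10 is inside |z| = 18
Step 2: By Cauchy integral formula: (1/(2pi*i)) * integral = f(a)
Step 3: f(10) = 10^5 = 100000

100000


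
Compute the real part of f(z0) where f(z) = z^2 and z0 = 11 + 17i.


Step 1: z0 = 11 + 17i
Step 2: z0^2 = 11^2 - 17^2 + 374i
Step 3: real part = 121 - 289 = -168

-168


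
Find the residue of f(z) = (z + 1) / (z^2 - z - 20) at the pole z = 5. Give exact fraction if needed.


Step 1: Q(z) = z^2 - z - 20 = (z - 5)(z + 4)
Step 2: Q'(z) = 2z - 1
Step 3: Q'(5) = 9, P(5) = 6
Step 4: Res = P(5)/Q'(5) = 6/9 = 2/3

2/3


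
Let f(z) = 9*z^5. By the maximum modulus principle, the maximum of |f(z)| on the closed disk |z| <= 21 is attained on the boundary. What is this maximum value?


Step 1: On |z| = 21, |f(z)| = 9 * |z|^5 = 9 * 21^5
Step 2: By maximum modulus principle, maximum is on boundary.
Step 3: Maximum = 9 * 4084101 = 36756909

36756909


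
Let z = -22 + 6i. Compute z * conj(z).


Step 1: conj(z) = -22 - 6i
Step 2: z * conj(z) = (-22)^2 + 6^2
Step 3: = 484 + 36 = 520

520


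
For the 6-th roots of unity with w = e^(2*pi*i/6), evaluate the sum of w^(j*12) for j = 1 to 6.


Step 1: The sum sum_{j=1}^{n} w^(k*j) equals n if n | k, else 0.
Step 2: Here n = 6, k = 12
Step 3: Does n divide k? 6 | 12 -> True
Step 4: Sum = 6

6


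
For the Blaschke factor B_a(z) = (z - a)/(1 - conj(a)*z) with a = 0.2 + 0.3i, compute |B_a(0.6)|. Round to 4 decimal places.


Step 1: Numerator z0 - a = 0.6 - (0.2 + 0.3i) = 0.4 - 0.3i
Step 2: Denominator 1 - conj(a)*z0 = 1 - (0.2 - 0.3i)*0.6 = 0.88 + 0.18i
Step 3: |z0 - a|^2 = 0.4^2 + (-0.3)^2 = 0.25; |1 - conj(a)*z0|^2 = 0.88^2 + 0.18^2 = 0.8068
Step 4: |B_a(0.6)| = sqrt(0.25 / 0.8068) = sqrt(0.309866)
Step 5: = 0.5567

0.5567


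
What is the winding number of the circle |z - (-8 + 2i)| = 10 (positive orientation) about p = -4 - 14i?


Step 1: Center c = (-8, 2), radius = 10
Step 2: |p - c|^2 = 4^2 + (-16)^2 = 272
Step 3: r^2 = 100
Step 4: |p-c| > r so winding number = 0

0


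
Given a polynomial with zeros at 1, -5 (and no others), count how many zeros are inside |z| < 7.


Step 1: Check each root:
  z = 1: |1| = 1 < 7
  z = -5: |-5| = 5 < 7
Step 2: Count = 2

2


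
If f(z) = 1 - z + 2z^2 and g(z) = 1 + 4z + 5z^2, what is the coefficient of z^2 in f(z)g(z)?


Step 1: z^2 term in f*g comes from: (1)*(5z^2) + (-z)*(4z) + (2z^2)*(1)
Step 2: = 5 - 4 + 2
Step 3: = 3

3


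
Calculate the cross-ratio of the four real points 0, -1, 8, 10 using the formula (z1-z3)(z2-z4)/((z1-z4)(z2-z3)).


Step 1: (z1-z3)(z2-z4) = (-8) * (-11) = 88
Step 2: (z1-z4)(z2-z3) = (-10) * (-9) = 90
Step 3: Cross-ratio = 88/90 = 44/45

44/45


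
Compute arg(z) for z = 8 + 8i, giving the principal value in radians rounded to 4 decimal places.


Step 1: z = 8 + 8i
Step 2: arg(z) = atan2(8, 8)
Step 3: arg(z) = 0.7854

0.7854


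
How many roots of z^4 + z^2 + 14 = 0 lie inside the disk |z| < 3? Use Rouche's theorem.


Step 1: On |z| = 3 the three terms have sizes |z^4| = 3^4 = 81, |z^2| = 3^2 = 9, |14| = 14
Step 2: The dominant term is g(z) = z^4; let h(z) = z^2 + 14 so f = g + h
Step 3: On |z| = 3: |g| = 81 and |h| <= 9 + 14 = 23
Step 4: Since 81 > 23, |h| < |g| on |z| = 3, so by Rouche f has the same number of zeros as g inside |z| < 3
Step 5: g(z) = z^4 has 4 zeros (all at the origin) inside |z| < 3. Answer = 4

4


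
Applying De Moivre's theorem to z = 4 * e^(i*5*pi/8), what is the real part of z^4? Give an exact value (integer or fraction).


Step 1: By De Moivre's theorem, z^4 = 4^4 * e^(i*4*5*pi/8) = 256 * (cos(5*pi/2) + i*sin(5*pi/2))
Step 2: |z|^4 = 4^4 = 256
Step 3: Reduce the angle mod 2*pi: 5*pi/2 - 2*pi = pi/2
Step 4: cos(pi/2) = 0
Step 5: Re(z^4) = 256 * 0 = 0

0


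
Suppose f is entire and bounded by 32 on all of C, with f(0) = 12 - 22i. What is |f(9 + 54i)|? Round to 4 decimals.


Step 1: By Liouville's theorem, a bounded entire function is constant.
Step 2: f(z) = f(0) = 12 - 22i for all z.
Step 3: |f(w)| = |12 - 22i| = sqrt(144 + 484)
Step 4: = 25.0599

25.0599


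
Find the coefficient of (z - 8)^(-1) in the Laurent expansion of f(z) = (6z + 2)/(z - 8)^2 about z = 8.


Step 1: Write the numerator in powers of (z - 8): 6z + 2 = 6(z - 8) + (6*8 + 2) = 6(z - 8) + 50
Step 2: Divide by (z - 8)^2: f(z) = 50(z - 8)^(-2) + 6(z - 8)^(-1)
Step 3: This finite sum is the Laurent series of f about z = 8.
Step 4: Coefficient of (z - 8)^(-1) = coefficient of (z - 8) in the re-centred numerator = 6

6


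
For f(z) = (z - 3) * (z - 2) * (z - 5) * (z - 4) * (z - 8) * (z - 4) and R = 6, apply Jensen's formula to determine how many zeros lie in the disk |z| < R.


Jensen's formula: (1/2pi)*integral log|f(Re^it)|dt = log|f(0)| + sum_{|a_k|<R} log(R/|a_k|)
Step 1: f(0) = (-3) * (-2) * (-5) * (-4) * (-8) * (-4) = 3840
Step 2: log|f(0)| = log|3| + log|2| + log|5| + log|4| + log|8| + log|4| = 8.2532
Step 3: Zeros inside |z| < 6: 3, 2, 5, 4, 4
Step 4: Jensen sum = log(6/3) + log(6/2) + log(6/5) + log(6/4) + log(6/4) = 2.785
Step 5: n(R) = number of terms in the Jensen sum = count of zeros inside |z| < 6 = 5

5


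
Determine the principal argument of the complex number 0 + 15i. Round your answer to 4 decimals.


Step 1: z = 0 + 15i
Step 2: arg(z) = atan2(15, 0)
Step 3: arg(z) = 1.5708

1.5708


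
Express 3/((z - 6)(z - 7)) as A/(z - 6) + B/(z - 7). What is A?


Step 1: Multiply both sides by (z - 6) and set z = 6
Step 2: A = 3 / (6 - 7)
Step 3: A = 3 / (-1)
Step 4: A = -3

-3


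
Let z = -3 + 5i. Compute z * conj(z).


Step 1: conj(z) = -3 - 5i
Step 2: z * conj(z) = (-3)^2 + 5^2
Step 3: = 9 + 25 = 34

34


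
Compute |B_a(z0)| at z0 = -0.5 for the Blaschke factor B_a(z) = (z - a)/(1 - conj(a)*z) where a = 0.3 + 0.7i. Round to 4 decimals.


Step 1: Numerator z0 - a = -0.5 - (0.3 + 0.7i) = -0.8 - 0.7i
Step 2: Denominator 1 - conj(a)*z0 = 1 - (0.3 - 0.7i)*(-0.5) = 1.15 - 0.35i
Step 3: |z0 - a|^2 = (-0.8)^2 + (-0.7)^2 = 1.13; |1 - conj(a)*z0|^2 = 1.15^2 + (-0.35)^2 = 1.445
Step 4: |B_a(-0.5)| = sqrt(1.13 / 1.445) = sqrt(0.782007)
Step 5: = 0.8843

0.8843


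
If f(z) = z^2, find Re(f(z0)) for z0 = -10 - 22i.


Step 1: z0 = -10 - 22i
Step 2: z0^2 = (-10)^2 - (-22)^2 + 440i
Step 3: real part = 100 - 484 = -384

-384


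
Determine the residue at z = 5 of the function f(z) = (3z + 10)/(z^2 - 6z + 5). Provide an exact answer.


Step 1: Q(z) = z^2 - 6z + 5 = (z - 5)(z - 1)
Step 2: Q'(z) = 2z - 6
Step 3: Q'(5) = 4, P(5) = 25
Step 4: Res = P(5)/Q'(5) = 25/4 = 25/4

25/4


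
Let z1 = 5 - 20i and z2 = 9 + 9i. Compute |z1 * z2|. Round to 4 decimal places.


Step 1: |z1| = sqrt(5^2 + (-20)^2) = sqrt(425)
Step 2: |z2| = sqrt(9^2 + 9^2) = sqrt(162)
Step 3: |z1*z2| = |z1|*|z2| = sqrt(425) * sqrt(162) = sqrt(425 * 162) = sqrt(68850)
Step 4: = 262.3928

262.3928


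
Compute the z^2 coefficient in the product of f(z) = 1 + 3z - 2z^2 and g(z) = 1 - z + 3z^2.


Step 1: z^2 term in f*g comes from: (1)*(3z^2) + (3z)*(-z) + (-2z^2)*(1)
Step 2: = 3 - 3 - 2
Step 3: = -2

-2


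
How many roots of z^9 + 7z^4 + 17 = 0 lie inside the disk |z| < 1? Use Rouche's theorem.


Step 1: On |z| = 1 the three terms have sizes |z^9| = 1^9 = 1, |7z^4| = 7*1^4 = 7, |17| = 17
Step 2: The dominant term is g(z) = 17; let h(z) = z^9 + 7z^4 so f = g + h
Step 3: On |z| = 1: |g| = 17 and |h| <= 1 + 7 = 8
Step 4: Since 17 > 8, |h| < |g| on |z| = 1, so by Rouche f has the same number of zeros as g inside |z| < 1
Step 5: g(z) = 17 is a nonzero constant with no zeros inside |z| < 1. Answer = 0

0


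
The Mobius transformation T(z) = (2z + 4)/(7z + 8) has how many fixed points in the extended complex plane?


Step 1: Fixed points satisfy T(z) = z
Step 2: 7z^2 + 6z - 4 = 0
Step 3: Discriminant = 6^2 - 4*7*(-4) = 148
Step 4: Number of fixed points = 2

2


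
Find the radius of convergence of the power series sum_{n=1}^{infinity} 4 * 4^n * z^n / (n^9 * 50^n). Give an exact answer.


Step 1: General term a_n = 4 * 4^n / (n^9 * 50^n)
Step 2: By the root test, |a_n|^(1/n) = 4^(1/n) * 4 / (n^(9/n) * 50) -> 4/50 as n -> infinity (since 4^(1/n) -> 1 and n^(9/n) -> 1)
Step 3: R = 1/lim|a_n|^(1/n) = 50/4 = 25/2

25/2


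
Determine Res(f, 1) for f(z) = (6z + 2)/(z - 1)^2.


Step 1: Pole of order 2 at z = 1
Step 2: Res = lim d/dz [(z - 1)^2 * f(z)] as z -> 1
Step 3: (z - 1)^2 * f(z) = 6z + 2
Step 4: d/dz[6z + 2] = 6

6


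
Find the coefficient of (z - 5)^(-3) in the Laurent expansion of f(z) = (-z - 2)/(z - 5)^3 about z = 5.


Step 1: Write the numerator in powers of (z - 5): -z - 2 = -(z - 5) + (-1*5 - 2) = -(z - 5) - 7
Step 2: Divide by (z - 5)^3: f(z) = -7(z - 5)^(-3) - (z - 5)^(-2)
Step 3: This finite sum is the Laurent series of f about z = 5.
Step 4: Coefficient of (z - 5)^(-3) = -1*5 - 2 = -7

-7


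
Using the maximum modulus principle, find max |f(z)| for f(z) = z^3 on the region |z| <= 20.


Step 1: On |z| = 20, |f(z)| = |z|^3 = 20^3
Step 2: By maximum modulus principle, maximum is on boundary.
Step 3: Maximum = 8000 = 8000

8000


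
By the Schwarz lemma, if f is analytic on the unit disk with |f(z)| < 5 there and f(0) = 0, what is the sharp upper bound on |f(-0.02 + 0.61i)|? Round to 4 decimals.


Step 1: g = f/5 maps D -> D with g(0) = 0, so by the Schwarz lemma |g(z)| <= |z|, i.e. |f(z)| <= 5|z|; this is sharp (f(z) = 5z).
Step 2: |z0|^2 = (-0.02)^2 + 0.61^2 = 0.3725
Step 3: |z0| = sqrt(0.3725) = 0.610328
Step 4: Best bound = 5 * |z0| = 5 * 0.610328 = 3.0516

3.0516


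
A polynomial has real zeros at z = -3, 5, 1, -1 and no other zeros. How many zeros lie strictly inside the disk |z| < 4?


Step 1: Check each root:
  z = -3: |-3| = 3 < 4
  z = 5: |5| = 5 >= 4
  z = 1: |1| = 1 < 4
  z = -1: |-1| = 1 < 4
Step 2: Count = 3

3


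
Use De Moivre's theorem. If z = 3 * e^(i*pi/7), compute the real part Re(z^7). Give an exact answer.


Step 1: By De Moivre's theorem, z^7 = 3^7 * e^(i*7*pi/7) = 2187 * (cos(pi) + i*sin(pi))
Step 2: |z|^7 = 3^7 = 2187
Step 3: The angle pi already lies in [0, 2*pi)
Step 4: cos(pi) = -1
Step 5: Re(z^7) = 2187 * (-1) = -2187

-2187


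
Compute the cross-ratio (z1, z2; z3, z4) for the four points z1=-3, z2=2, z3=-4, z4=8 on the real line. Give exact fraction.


Step 1: (z1-z3)(z2-z4) = 1 * (-6) = -6
Step 2: (z1-z4)(z2-z3) = (-11) * 6 = -66
Step 3: Cross-ratio = 6/66 = 1/11

1/11


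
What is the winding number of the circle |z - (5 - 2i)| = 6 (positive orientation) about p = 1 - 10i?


Step 1: Center c = (5, -2), radius = 6
Step 2: |p - c|^2 = (-4)^2 + (-8)^2 = 80
Step 3: r^2 = 36
Step 4: |p-c| > r so winding number = 0

0


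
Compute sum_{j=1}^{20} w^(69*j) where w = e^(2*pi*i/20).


Step 1: The sum sum_{j=1}^{n} w^(k*j) equals n if n | k, else 0.
Step 2: Here n = 20, k = 69
Step 3: Does n divide k? 20 | 69 -> False
Step 4: Sum = 0

0


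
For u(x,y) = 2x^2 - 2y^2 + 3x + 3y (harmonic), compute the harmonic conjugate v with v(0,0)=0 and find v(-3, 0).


Step 1: v_x = -u_y = 4y - 3
Step 2: v_y = u_x = 4x + 3
Step 3: v = 4xy - 3x + 3y + C
Step 4: v(0,0) = 0 => C = 0
Step 5: v(-3, 0) = 9

9


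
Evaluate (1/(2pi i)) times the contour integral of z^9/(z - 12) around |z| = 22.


Step 1: f(z) = z^9, a = 12 is inside |z| = 22
Step 2: By Cauchy integral formula: (1/(2pi*i)) * integral = f(a)
Step 3: f(12) = 12^9 = 5159780352

5159780352


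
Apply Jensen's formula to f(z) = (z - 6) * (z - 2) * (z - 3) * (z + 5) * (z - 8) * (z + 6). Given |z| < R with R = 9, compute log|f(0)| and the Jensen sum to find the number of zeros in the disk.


Jensen's formula: (1/2pi)*integral log|f(Re^it)|dt = log|f(0)| + sum_{|a_k|<R} log(R/|a_k|)
Step 1: f(0) = (-6) * (-2) * (-3) * 5 * (-8) * 6 = 8640
Step 2: log|f(0)| = log|6| + log|2| + log|3| + log|-5| + log|8| + log|-6| = 9.0642
Step 3: Zeros inside |z| < 9: 6, 2, 3, -5, 8, -6
Step 4: Jensen sum = log(9/6) + log(9/2) + log(9/3) + log(9/5) + log(9/8) + log(9/6) = 4.1192
Step 5: n(R) = number of terms in the Jensen sum = count of zeros inside |z| < 9 = 6

6


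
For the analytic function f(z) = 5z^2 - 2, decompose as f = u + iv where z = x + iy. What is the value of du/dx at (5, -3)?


Step 1: f(z) = 5(x+iy)^2 - 2
Step 2: u = 5(x^2 - y^2) - 2
Step 3: u_x = 10x + 0
Step 4: At (5, -3): u_x = 50 + 0 = 50

50


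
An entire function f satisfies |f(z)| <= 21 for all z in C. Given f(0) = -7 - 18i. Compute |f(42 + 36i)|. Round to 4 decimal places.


Step 1: By Liouville's theorem, a bounded entire function is constant.
Step 2: f(z) = f(0) = -7 - 18i for all z.
Step 3: |f(w)| = |-7 - 18i| = sqrt(49 + 324)
Step 4: = 19.3132

19.3132


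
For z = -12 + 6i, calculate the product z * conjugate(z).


Step 1: conj(z) = -12 - 6i
Step 2: z * conj(z) = (-12)^2 + 6^2
Step 3: = 144 + 36 = 180

180


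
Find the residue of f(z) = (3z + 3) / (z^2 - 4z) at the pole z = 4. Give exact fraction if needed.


Step 1: Q(z) = z^2 - 4z = (z - 4)(z)
Step 2: Q'(z) = 2z - 4
Step 3: Q'(4) = 4, P(4) = 15
Step 4: Res = P(4)/Q'(4) = 15/4 = 15/4

15/4


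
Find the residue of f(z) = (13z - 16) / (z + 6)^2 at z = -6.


Step 1: Pole of order 2 at z = -6
Step 2: Res = lim d/dz [(z + 6)^2 * f(z)] as z -> -6
Step 3: (z + 6)^2 * f(z) = 13z - 16
Step 4: d/dz[13z - 16] = 13

13


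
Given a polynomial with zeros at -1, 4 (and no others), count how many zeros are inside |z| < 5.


Step 1: Check each root:
  z = -1: |-1| = 1 < 5
  z = 4: |4| = 4 < 5
Step 2: Count = 2

2


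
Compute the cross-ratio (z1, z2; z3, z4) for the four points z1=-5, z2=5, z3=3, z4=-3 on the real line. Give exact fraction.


Step 1: (z1-z3)(z2-z4) = (-8) * 8 = -64
Step 2: (z1-z4)(z2-z3) = (-2) * 2 = -4
Step 3: Cross-ratio = 64/4 = 16

16


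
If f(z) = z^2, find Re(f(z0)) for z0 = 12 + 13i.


Step 1: z0 = 12 + 13i
Step 2: z0^2 = 12^2 - 13^2 + 312i
Step 3: real part = 144 - 169 = -25

-25


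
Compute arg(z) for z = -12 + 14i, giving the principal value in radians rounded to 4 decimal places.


Step 1: z = -12 + 14i
Step 2: arg(z) = atan2(14, -12)
Step 3: arg(z) = 2.2794

2.2794


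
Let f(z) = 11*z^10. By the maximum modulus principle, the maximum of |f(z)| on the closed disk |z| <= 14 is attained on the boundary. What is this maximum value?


Step 1: On |z| = 14, |f(z)| = 11 * |z|^10 = 11 * 14^10
Step 2: By maximum modulus principle, maximum is on boundary.
Step 3: Maximum = 11 * 289254654976 = 3181801204736

3181801204736


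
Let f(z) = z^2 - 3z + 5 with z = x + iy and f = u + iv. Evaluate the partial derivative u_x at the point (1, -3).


Step 1: f(z) = (x+iy)^2 - 3(x+iy) + 5
Step 2: u = (x^2 - y^2) - 3x + 5
Step 3: u_x = 2x - 3
Step 4: At (1, -3): u_x = 2 - 3 = -1

-1


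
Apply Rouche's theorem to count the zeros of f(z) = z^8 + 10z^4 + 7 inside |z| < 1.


Step 1: On |z| = 1 the three terms have sizes |z^8| = 1^8 = 1, |10z^4| = 10*1^4 = 10, |7| = 7
Step 2: The dominant term is g(z) = 10z^4; let h(z) = z^8 + 7 so f = g + h
Step 3: On |z| = 1: |g| = 10 and |h| <= 1 + 7 = 8
Step 4: Since 10 > 8, |h| < |g| on |z| = 1, so by Rouche f has the same number of zeros as g inside |z| < 1
Step 5: g(z) = 10z^4 has 4 zeros (at the origin, multiplicity 4) inside |z| < 1. Answer = 4

4


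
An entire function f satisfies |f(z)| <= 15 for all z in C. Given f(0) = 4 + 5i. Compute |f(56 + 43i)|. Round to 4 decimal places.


Step 1: By Liouville's theorem, a bounded entire function is constant.
Step 2: f(z) = f(0) = 4 + 5i for all z.
Step 3: |f(w)| = |4 + 5i| = sqrt(16 + 25)
Step 4: = 6.4031

6.4031


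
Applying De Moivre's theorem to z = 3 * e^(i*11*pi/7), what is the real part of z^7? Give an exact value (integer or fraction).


Step 1: By De Moivre's theorem, z^7 = 3^7 * e^(i*7*11*pi/7) = 2187 * (cos(11*pi) + i*sin(11*pi))
Step 2: |z|^7 = 3^7 = 2187
Step 3: Reduce the angle mod 2*pi: 11*pi - 10*pi = pi
Step 4: cos(pi) = -1
Step 5: Re(z^7) = 2187 * (-1) = -2187

-2187


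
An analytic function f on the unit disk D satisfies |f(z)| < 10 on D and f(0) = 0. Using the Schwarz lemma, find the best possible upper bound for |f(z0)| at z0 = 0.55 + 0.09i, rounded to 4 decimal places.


Step 1: g = f/10 maps D -> D with g(0) = 0, so by the Schwarz lemma |g(z)| <= |z|, i.e. |f(z)| <= 10|z|; this is sharp (f(z) = 10z).
Step 2: |z0|^2 = 0.55^2 + 0.09^2 = 0.3106
Step 3: |z0| = sqrt(0.3106) = 0.557315
Step 4: Best bound = 10 * |z0| = 10 * 0.557315 = 5.5731

5.5731
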